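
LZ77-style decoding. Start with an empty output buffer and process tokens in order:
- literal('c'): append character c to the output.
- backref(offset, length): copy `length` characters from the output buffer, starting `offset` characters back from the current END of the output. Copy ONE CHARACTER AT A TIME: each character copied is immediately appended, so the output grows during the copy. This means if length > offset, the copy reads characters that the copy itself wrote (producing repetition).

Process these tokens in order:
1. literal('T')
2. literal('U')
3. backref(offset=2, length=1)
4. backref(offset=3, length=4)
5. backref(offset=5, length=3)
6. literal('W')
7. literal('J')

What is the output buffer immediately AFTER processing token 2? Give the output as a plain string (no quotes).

Answer: TU

Derivation:
Token 1: literal('T'). Output: "T"
Token 2: literal('U'). Output: "TU"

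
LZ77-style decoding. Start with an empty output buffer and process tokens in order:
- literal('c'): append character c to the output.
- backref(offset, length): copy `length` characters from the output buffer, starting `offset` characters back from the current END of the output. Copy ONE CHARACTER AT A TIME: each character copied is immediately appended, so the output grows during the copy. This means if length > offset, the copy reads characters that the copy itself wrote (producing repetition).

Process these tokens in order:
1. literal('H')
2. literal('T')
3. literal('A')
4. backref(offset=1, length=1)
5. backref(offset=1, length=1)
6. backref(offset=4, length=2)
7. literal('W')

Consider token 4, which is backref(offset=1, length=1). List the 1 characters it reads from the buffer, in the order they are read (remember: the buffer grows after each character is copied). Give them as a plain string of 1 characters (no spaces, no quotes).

Answer: A

Derivation:
Token 1: literal('H'). Output: "H"
Token 2: literal('T'). Output: "HT"
Token 3: literal('A'). Output: "HTA"
Token 4: backref(off=1, len=1). Buffer before: "HTA" (len 3)
  byte 1: read out[2]='A', append. Buffer now: "HTAA"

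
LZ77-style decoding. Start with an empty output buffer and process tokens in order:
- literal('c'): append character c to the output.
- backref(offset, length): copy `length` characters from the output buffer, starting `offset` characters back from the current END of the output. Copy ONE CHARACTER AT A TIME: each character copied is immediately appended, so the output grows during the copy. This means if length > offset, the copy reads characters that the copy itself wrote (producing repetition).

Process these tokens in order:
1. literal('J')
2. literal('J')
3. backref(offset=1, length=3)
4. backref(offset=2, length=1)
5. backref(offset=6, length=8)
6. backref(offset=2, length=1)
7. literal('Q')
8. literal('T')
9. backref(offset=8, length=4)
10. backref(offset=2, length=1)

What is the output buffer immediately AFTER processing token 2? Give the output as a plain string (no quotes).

Token 1: literal('J'). Output: "J"
Token 2: literal('J'). Output: "JJ"

Answer: JJ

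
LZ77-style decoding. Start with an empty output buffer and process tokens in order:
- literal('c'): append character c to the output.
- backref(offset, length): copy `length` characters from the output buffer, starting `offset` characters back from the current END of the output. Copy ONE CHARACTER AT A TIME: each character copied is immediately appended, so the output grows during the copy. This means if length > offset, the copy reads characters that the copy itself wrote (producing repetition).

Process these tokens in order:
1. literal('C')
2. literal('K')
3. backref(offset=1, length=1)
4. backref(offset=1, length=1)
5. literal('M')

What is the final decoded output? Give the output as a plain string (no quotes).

Answer: CKKKM

Derivation:
Token 1: literal('C'). Output: "C"
Token 2: literal('K'). Output: "CK"
Token 3: backref(off=1, len=1). Copied 'K' from pos 1. Output: "CKK"
Token 4: backref(off=1, len=1). Copied 'K' from pos 2. Output: "CKKK"
Token 5: literal('M'). Output: "CKKKM"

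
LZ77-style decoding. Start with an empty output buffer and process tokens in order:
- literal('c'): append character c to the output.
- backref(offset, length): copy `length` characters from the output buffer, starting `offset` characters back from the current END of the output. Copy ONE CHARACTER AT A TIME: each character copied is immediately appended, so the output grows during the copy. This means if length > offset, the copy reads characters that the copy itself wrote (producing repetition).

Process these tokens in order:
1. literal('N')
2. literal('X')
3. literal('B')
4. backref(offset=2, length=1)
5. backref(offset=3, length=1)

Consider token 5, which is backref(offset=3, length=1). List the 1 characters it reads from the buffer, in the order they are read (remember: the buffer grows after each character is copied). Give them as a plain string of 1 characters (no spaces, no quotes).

Answer: X

Derivation:
Token 1: literal('N'). Output: "N"
Token 2: literal('X'). Output: "NX"
Token 3: literal('B'). Output: "NXB"
Token 4: backref(off=2, len=1). Copied 'X' from pos 1. Output: "NXBX"
Token 5: backref(off=3, len=1). Buffer before: "NXBX" (len 4)
  byte 1: read out[1]='X', append. Buffer now: "NXBXX"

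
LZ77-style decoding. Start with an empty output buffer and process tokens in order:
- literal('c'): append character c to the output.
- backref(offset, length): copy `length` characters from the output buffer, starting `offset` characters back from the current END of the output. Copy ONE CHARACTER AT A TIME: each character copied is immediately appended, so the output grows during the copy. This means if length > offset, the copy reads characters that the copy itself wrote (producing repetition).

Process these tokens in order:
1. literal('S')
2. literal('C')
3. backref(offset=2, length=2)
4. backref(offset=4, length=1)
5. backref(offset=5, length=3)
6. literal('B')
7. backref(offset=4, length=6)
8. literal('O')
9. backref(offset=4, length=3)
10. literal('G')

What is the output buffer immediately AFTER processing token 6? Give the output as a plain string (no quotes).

Answer: SCSCSSCSB

Derivation:
Token 1: literal('S'). Output: "S"
Token 2: literal('C'). Output: "SC"
Token 3: backref(off=2, len=2). Copied 'SC' from pos 0. Output: "SCSC"
Token 4: backref(off=4, len=1). Copied 'S' from pos 0. Output: "SCSCS"
Token 5: backref(off=5, len=3). Copied 'SCS' from pos 0. Output: "SCSCSSCS"
Token 6: literal('B'). Output: "SCSCSSCSB"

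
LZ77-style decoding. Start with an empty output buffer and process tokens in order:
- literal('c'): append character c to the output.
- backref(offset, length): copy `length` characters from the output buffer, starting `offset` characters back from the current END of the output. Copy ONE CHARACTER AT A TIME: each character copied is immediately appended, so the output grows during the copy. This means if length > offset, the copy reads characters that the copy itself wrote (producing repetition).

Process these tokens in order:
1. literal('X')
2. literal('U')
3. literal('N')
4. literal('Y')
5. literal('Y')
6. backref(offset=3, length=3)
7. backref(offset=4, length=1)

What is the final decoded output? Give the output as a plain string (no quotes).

Token 1: literal('X'). Output: "X"
Token 2: literal('U'). Output: "XU"
Token 3: literal('N'). Output: "XUN"
Token 4: literal('Y'). Output: "XUNY"
Token 5: literal('Y'). Output: "XUNYY"
Token 6: backref(off=3, len=3). Copied 'NYY' from pos 2. Output: "XUNYYNYY"
Token 7: backref(off=4, len=1). Copied 'Y' from pos 4. Output: "XUNYYNYYY"

Answer: XUNYYNYYY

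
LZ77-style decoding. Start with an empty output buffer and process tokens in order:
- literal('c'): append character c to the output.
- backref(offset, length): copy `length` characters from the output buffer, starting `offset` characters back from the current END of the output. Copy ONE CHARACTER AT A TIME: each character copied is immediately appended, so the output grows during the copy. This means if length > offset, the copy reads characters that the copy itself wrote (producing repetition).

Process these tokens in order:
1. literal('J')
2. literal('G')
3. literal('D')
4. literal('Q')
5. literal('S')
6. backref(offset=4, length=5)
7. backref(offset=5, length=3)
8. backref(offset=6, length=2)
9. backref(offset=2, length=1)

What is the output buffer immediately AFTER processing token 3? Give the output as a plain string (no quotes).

Token 1: literal('J'). Output: "J"
Token 2: literal('G'). Output: "JG"
Token 3: literal('D'). Output: "JGD"

Answer: JGD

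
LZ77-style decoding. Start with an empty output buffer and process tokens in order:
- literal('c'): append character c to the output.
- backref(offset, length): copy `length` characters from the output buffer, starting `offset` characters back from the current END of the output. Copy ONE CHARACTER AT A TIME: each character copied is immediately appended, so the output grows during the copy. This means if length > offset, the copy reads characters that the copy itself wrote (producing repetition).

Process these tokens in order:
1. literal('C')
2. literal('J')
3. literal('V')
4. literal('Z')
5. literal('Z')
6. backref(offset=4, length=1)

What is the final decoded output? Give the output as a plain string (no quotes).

Token 1: literal('C'). Output: "C"
Token 2: literal('J'). Output: "CJ"
Token 3: literal('V'). Output: "CJV"
Token 4: literal('Z'). Output: "CJVZ"
Token 5: literal('Z'). Output: "CJVZZ"
Token 6: backref(off=4, len=1). Copied 'J' from pos 1. Output: "CJVZZJ"

Answer: CJVZZJ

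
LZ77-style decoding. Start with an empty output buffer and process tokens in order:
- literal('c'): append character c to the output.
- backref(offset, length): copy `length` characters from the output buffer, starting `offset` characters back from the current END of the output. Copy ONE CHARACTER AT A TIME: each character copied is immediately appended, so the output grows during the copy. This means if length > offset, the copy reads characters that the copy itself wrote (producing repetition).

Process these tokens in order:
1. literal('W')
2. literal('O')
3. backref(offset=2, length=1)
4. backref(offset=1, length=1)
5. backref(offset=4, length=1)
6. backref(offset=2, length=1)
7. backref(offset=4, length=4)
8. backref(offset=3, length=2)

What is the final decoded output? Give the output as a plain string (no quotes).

Token 1: literal('W'). Output: "W"
Token 2: literal('O'). Output: "WO"
Token 3: backref(off=2, len=1). Copied 'W' from pos 0. Output: "WOW"
Token 4: backref(off=1, len=1). Copied 'W' from pos 2. Output: "WOWW"
Token 5: backref(off=4, len=1). Copied 'W' from pos 0. Output: "WOWWW"
Token 6: backref(off=2, len=1). Copied 'W' from pos 3. Output: "WOWWWW"
Token 7: backref(off=4, len=4). Copied 'WWWW' from pos 2. Output: "WOWWWWWWWW"
Token 8: backref(off=3, len=2). Copied 'WW' from pos 7. Output: "WOWWWWWWWWWW"

Answer: WOWWWWWWWWWW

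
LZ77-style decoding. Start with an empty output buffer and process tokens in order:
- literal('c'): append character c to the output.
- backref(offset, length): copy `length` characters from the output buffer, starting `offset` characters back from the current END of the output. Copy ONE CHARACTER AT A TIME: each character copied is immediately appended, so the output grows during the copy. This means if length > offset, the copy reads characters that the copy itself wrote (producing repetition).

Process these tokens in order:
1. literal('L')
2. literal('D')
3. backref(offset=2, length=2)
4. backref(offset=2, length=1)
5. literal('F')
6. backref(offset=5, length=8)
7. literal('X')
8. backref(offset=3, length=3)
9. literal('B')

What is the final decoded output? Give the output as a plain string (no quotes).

Answer: LDLDLFDLDLFDLDXLDXB

Derivation:
Token 1: literal('L'). Output: "L"
Token 2: literal('D'). Output: "LD"
Token 3: backref(off=2, len=2). Copied 'LD' from pos 0. Output: "LDLD"
Token 4: backref(off=2, len=1). Copied 'L' from pos 2. Output: "LDLDL"
Token 5: literal('F'). Output: "LDLDLF"
Token 6: backref(off=5, len=8) (overlapping!). Copied 'DLDLFDLD' from pos 1. Output: "LDLDLFDLDLFDLD"
Token 7: literal('X'). Output: "LDLDLFDLDLFDLDX"
Token 8: backref(off=3, len=3). Copied 'LDX' from pos 12. Output: "LDLDLFDLDLFDLDXLDX"
Token 9: literal('B'). Output: "LDLDLFDLDLFDLDXLDXB"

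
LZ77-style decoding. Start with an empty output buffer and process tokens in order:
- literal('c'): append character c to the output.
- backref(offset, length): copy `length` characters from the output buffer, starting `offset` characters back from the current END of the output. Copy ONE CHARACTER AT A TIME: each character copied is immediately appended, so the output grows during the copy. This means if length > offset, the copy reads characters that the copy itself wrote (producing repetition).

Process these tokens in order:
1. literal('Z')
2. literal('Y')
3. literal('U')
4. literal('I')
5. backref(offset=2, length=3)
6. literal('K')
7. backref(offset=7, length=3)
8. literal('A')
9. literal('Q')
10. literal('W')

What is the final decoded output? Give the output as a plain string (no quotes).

Answer: ZYUIUIUKYUIAQW

Derivation:
Token 1: literal('Z'). Output: "Z"
Token 2: literal('Y'). Output: "ZY"
Token 3: literal('U'). Output: "ZYU"
Token 4: literal('I'). Output: "ZYUI"
Token 5: backref(off=2, len=3) (overlapping!). Copied 'UIU' from pos 2. Output: "ZYUIUIU"
Token 6: literal('K'). Output: "ZYUIUIUK"
Token 7: backref(off=7, len=3). Copied 'YUI' from pos 1. Output: "ZYUIUIUKYUI"
Token 8: literal('A'). Output: "ZYUIUIUKYUIA"
Token 9: literal('Q'). Output: "ZYUIUIUKYUIAQ"
Token 10: literal('W'). Output: "ZYUIUIUKYUIAQW"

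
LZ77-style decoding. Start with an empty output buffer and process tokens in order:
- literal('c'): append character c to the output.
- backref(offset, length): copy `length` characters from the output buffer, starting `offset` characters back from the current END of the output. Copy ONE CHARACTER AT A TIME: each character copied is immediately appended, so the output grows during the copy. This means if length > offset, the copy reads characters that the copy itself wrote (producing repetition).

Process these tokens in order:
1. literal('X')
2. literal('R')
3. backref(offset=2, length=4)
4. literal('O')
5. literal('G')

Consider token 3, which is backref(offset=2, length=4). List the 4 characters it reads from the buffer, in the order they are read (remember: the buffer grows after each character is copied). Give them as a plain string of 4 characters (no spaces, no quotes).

Answer: XRXR

Derivation:
Token 1: literal('X'). Output: "X"
Token 2: literal('R'). Output: "XR"
Token 3: backref(off=2, len=4). Buffer before: "XR" (len 2)
  byte 1: read out[0]='X', append. Buffer now: "XRX"
  byte 2: read out[1]='R', append. Buffer now: "XRXR"
  byte 3: read out[2]='X', append. Buffer now: "XRXRX"
  byte 4: read out[3]='R', append. Buffer now: "XRXRXR"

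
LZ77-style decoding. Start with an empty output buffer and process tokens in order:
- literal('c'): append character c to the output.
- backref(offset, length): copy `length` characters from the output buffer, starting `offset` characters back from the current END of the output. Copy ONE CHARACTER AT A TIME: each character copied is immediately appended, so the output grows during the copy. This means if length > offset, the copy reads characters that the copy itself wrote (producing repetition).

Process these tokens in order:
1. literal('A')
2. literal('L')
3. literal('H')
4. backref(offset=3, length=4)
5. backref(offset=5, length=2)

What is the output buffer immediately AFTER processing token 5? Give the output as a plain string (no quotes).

Token 1: literal('A'). Output: "A"
Token 2: literal('L'). Output: "AL"
Token 3: literal('H'). Output: "ALH"
Token 4: backref(off=3, len=4) (overlapping!). Copied 'ALHA' from pos 0. Output: "ALHALHA"
Token 5: backref(off=5, len=2). Copied 'HA' from pos 2. Output: "ALHALHAHA"

Answer: ALHALHAHA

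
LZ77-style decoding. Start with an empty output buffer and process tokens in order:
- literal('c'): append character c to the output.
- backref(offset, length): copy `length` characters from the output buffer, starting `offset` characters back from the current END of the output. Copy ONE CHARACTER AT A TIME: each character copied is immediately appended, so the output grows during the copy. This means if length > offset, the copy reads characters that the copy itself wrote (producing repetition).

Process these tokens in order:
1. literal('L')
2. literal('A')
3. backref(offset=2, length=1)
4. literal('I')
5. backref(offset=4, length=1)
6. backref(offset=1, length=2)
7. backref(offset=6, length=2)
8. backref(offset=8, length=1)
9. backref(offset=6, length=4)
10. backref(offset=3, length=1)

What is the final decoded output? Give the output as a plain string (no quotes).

Answer: LALILLLALALLLAL

Derivation:
Token 1: literal('L'). Output: "L"
Token 2: literal('A'). Output: "LA"
Token 3: backref(off=2, len=1). Copied 'L' from pos 0. Output: "LAL"
Token 4: literal('I'). Output: "LALI"
Token 5: backref(off=4, len=1). Copied 'L' from pos 0. Output: "LALIL"
Token 6: backref(off=1, len=2) (overlapping!). Copied 'LL' from pos 4. Output: "LALILLL"
Token 7: backref(off=6, len=2). Copied 'AL' from pos 1. Output: "LALILLLAL"
Token 8: backref(off=8, len=1). Copied 'A' from pos 1. Output: "LALILLLALA"
Token 9: backref(off=6, len=4). Copied 'LLLA' from pos 4. Output: "LALILLLALALLLA"
Token 10: backref(off=3, len=1). Copied 'L' from pos 11. Output: "LALILLLALALLLAL"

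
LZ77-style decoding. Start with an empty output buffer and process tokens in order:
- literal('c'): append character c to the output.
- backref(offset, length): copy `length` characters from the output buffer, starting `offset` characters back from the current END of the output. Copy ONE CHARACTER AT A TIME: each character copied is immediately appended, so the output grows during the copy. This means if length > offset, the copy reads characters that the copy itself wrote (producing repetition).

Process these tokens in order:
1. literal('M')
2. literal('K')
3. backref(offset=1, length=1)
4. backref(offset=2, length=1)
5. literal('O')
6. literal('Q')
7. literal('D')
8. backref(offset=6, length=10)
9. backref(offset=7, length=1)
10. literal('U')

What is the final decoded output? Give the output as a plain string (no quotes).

Answer: MKKKOQDKKKOQDKKKOOU

Derivation:
Token 1: literal('M'). Output: "M"
Token 2: literal('K'). Output: "MK"
Token 3: backref(off=1, len=1). Copied 'K' from pos 1. Output: "MKK"
Token 4: backref(off=2, len=1). Copied 'K' from pos 1. Output: "MKKK"
Token 5: literal('O'). Output: "MKKKO"
Token 6: literal('Q'). Output: "MKKKOQ"
Token 7: literal('D'). Output: "MKKKOQD"
Token 8: backref(off=6, len=10) (overlapping!). Copied 'KKKOQDKKKO' from pos 1. Output: "MKKKOQDKKKOQDKKKO"
Token 9: backref(off=7, len=1). Copied 'O' from pos 10. Output: "MKKKOQDKKKOQDKKKOO"
Token 10: literal('U'). Output: "MKKKOQDKKKOQDKKKOOU"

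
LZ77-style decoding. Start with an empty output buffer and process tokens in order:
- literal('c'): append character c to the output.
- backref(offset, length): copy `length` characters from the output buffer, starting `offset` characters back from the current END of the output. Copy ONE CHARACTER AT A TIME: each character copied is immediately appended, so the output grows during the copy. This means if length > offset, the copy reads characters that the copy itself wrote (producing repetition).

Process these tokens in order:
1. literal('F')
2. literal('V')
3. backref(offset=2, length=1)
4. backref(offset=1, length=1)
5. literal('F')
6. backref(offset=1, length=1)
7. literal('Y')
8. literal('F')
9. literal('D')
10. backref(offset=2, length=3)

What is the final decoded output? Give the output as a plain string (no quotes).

Answer: FVFFFFYFDFDF

Derivation:
Token 1: literal('F'). Output: "F"
Token 2: literal('V'). Output: "FV"
Token 3: backref(off=2, len=1). Copied 'F' from pos 0. Output: "FVF"
Token 4: backref(off=1, len=1). Copied 'F' from pos 2. Output: "FVFF"
Token 5: literal('F'). Output: "FVFFF"
Token 6: backref(off=1, len=1). Copied 'F' from pos 4. Output: "FVFFFF"
Token 7: literal('Y'). Output: "FVFFFFY"
Token 8: literal('F'). Output: "FVFFFFYF"
Token 9: literal('D'). Output: "FVFFFFYFD"
Token 10: backref(off=2, len=3) (overlapping!). Copied 'FDF' from pos 7. Output: "FVFFFFYFDFDF"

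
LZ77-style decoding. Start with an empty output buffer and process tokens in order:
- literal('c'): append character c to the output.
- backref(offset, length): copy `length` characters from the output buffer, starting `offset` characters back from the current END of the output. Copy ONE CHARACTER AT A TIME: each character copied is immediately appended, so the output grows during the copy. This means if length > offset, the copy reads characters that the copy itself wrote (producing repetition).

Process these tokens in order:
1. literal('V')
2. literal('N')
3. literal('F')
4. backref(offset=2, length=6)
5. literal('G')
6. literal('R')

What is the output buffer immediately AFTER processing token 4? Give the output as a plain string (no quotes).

Token 1: literal('V'). Output: "V"
Token 2: literal('N'). Output: "VN"
Token 3: literal('F'). Output: "VNF"
Token 4: backref(off=2, len=6) (overlapping!). Copied 'NFNFNF' from pos 1. Output: "VNFNFNFNF"

Answer: VNFNFNFNF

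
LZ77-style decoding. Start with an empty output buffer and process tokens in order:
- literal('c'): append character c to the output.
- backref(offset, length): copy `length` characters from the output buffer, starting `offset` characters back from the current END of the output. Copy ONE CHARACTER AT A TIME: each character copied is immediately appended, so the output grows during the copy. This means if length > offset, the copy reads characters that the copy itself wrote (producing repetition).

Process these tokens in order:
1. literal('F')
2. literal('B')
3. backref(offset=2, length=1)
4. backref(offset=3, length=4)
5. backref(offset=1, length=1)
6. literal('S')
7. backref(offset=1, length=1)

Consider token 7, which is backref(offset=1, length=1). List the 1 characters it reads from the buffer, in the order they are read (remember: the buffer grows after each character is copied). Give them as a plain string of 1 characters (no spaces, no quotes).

Answer: S

Derivation:
Token 1: literal('F'). Output: "F"
Token 2: literal('B'). Output: "FB"
Token 3: backref(off=2, len=1). Copied 'F' from pos 0. Output: "FBF"
Token 4: backref(off=3, len=4) (overlapping!). Copied 'FBFF' from pos 0. Output: "FBFFBFF"
Token 5: backref(off=1, len=1). Copied 'F' from pos 6. Output: "FBFFBFFF"
Token 6: literal('S'). Output: "FBFFBFFFS"
Token 7: backref(off=1, len=1). Buffer before: "FBFFBFFFS" (len 9)
  byte 1: read out[8]='S', append. Buffer now: "FBFFBFFFSS"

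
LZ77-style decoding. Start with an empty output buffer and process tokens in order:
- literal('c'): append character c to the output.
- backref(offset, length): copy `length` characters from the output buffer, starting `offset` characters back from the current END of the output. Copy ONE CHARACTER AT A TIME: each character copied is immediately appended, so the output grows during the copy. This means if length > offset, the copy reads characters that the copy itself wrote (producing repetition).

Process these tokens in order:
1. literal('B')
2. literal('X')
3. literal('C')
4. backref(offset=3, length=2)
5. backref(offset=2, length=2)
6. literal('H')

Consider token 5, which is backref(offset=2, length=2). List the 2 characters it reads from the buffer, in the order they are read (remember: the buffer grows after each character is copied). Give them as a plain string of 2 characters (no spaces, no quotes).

Answer: BX

Derivation:
Token 1: literal('B'). Output: "B"
Token 2: literal('X'). Output: "BX"
Token 3: literal('C'). Output: "BXC"
Token 4: backref(off=3, len=2). Copied 'BX' from pos 0. Output: "BXCBX"
Token 5: backref(off=2, len=2). Buffer before: "BXCBX" (len 5)
  byte 1: read out[3]='B', append. Buffer now: "BXCBXB"
  byte 2: read out[4]='X', append. Buffer now: "BXCBXBX"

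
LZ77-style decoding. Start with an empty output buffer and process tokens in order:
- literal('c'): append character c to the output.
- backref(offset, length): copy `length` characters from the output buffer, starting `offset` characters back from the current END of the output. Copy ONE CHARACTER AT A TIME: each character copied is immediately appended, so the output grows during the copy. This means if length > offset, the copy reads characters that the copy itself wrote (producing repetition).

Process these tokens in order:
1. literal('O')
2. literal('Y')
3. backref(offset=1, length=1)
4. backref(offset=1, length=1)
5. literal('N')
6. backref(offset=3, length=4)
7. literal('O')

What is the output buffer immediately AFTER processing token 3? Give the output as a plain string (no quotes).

Token 1: literal('O'). Output: "O"
Token 2: literal('Y'). Output: "OY"
Token 3: backref(off=1, len=1). Copied 'Y' from pos 1. Output: "OYY"

Answer: OYY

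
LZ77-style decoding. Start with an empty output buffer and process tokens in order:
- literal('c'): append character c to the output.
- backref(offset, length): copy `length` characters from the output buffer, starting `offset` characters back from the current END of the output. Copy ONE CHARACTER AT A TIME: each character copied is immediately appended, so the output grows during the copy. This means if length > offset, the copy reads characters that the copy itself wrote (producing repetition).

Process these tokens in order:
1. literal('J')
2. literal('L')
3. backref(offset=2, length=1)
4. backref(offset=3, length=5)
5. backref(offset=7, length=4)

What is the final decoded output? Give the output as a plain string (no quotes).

Token 1: literal('J'). Output: "J"
Token 2: literal('L'). Output: "JL"
Token 3: backref(off=2, len=1). Copied 'J' from pos 0. Output: "JLJ"
Token 4: backref(off=3, len=5) (overlapping!). Copied 'JLJJL' from pos 0. Output: "JLJJLJJL"
Token 5: backref(off=7, len=4). Copied 'LJJL' from pos 1. Output: "JLJJLJJLLJJL"

Answer: JLJJLJJLLJJL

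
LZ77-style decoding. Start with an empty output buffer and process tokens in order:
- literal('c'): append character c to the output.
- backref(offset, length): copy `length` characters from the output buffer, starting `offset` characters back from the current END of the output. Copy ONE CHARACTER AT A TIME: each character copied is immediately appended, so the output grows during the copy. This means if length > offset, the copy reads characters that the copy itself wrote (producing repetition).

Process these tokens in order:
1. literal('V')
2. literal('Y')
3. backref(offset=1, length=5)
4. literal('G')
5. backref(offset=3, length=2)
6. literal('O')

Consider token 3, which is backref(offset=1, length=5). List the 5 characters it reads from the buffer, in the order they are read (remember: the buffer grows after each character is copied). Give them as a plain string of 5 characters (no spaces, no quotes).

Token 1: literal('V'). Output: "V"
Token 2: literal('Y'). Output: "VY"
Token 3: backref(off=1, len=5). Buffer before: "VY" (len 2)
  byte 1: read out[1]='Y', append. Buffer now: "VYY"
  byte 2: read out[2]='Y', append. Buffer now: "VYYY"
  byte 3: read out[3]='Y', append. Buffer now: "VYYYY"
  byte 4: read out[4]='Y', append. Buffer now: "VYYYYY"
  byte 5: read out[5]='Y', append. Buffer now: "VYYYYYY"

Answer: YYYYY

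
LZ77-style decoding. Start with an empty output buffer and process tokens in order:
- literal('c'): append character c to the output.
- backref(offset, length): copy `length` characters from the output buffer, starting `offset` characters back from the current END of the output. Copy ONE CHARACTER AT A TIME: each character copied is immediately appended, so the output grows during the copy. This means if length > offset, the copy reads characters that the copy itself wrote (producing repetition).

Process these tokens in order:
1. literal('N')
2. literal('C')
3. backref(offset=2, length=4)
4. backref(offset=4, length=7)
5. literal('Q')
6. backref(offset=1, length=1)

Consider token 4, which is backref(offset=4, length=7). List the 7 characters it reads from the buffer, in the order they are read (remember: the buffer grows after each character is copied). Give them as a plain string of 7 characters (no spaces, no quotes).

Token 1: literal('N'). Output: "N"
Token 2: literal('C'). Output: "NC"
Token 3: backref(off=2, len=4) (overlapping!). Copied 'NCNC' from pos 0. Output: "NCNCNC"
Token 4: backref(off=4, len=7). Buffer before: "NCNCNC" (len 6)
  byte 1: read out[2]='N', append. Buffer now: "NCNCNCN"
  byte 2: read out[3]='C', append. Buffer now: "NCNCNCNC"
  byte 3: read out[4]='N', append. Buffer now: "NCNCNCNCN"
  byte 4: read out[5]='C', append. Buffer now: "NCNCNCNCNC"
  byte 5: read out[6]='N', append. Buffer now: "NCNCNCNCNCN"
  byte 6: read out[7]='C', append. Buffer now: "NCNCNCNCNCNC"
  byte 7: read out[8]='N', append. Buffer now: "NCNCNCNCNCNCN"

Answer: NCNCNCN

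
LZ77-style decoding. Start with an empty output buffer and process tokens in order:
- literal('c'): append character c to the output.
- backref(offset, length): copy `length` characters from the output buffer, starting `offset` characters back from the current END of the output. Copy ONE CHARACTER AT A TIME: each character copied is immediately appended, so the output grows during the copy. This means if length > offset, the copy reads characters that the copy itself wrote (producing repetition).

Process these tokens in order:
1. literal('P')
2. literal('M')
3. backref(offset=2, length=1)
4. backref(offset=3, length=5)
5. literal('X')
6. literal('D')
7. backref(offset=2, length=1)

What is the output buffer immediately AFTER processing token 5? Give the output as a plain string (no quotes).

Answer: PMPPMPPMX

Derivation:
Token 1: literal('P'). Output: "P"
Token 2: literal('M'). Output: "PM"
Token 3: backref(off=2, len=1). Copied 'P' from pos 0. Output: "PMP"
Token 4: backref(off=3, len=5) (overlapping!). Copied 'PMPPM' from pos 0. Output: "PMPPMPPM"
Token 5: literal('X'). Output: "PMPPMPPMX"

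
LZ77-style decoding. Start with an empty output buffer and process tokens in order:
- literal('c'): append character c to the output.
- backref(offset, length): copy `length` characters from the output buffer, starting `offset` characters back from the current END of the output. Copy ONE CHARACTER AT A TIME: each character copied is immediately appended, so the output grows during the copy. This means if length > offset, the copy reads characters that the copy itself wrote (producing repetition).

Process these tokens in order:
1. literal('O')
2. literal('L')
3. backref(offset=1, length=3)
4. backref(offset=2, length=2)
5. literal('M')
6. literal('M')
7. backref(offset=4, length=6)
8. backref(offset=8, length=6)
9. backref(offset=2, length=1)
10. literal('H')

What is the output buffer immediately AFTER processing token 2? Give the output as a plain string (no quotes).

Token 1: literal('O'). Output: "O"
Token 2: literal('L'). Output: "OL"

Answer: OL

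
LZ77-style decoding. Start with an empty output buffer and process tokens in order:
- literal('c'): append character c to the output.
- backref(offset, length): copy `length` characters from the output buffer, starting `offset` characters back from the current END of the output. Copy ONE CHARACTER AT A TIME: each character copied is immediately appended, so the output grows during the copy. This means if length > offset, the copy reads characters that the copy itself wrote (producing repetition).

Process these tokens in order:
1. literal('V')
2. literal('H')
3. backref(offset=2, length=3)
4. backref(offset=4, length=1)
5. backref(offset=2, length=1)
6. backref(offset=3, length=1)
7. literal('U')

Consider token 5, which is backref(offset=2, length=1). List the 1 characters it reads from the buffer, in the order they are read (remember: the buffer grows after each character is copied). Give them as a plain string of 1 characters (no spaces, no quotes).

Answer: V

Derivation:
Token 1: literal('V'). Output: "V"
Token 2: literal('H'). Output: "VH"
Token 3: backref(off=2, len=3) (overlapping!). Copied 'VHV' from pos 0. Output: "VHVHV"
Token 4: backref(off=4, len=1). Copied 'H' from pos 1. Output: "VHVHVH"
Token 5: backref(off=2, len=1). Buffer before: "VHVHVH" (len 6)
  byte 1: read out[4]='V', append. Buffer now: "VHVHVHV"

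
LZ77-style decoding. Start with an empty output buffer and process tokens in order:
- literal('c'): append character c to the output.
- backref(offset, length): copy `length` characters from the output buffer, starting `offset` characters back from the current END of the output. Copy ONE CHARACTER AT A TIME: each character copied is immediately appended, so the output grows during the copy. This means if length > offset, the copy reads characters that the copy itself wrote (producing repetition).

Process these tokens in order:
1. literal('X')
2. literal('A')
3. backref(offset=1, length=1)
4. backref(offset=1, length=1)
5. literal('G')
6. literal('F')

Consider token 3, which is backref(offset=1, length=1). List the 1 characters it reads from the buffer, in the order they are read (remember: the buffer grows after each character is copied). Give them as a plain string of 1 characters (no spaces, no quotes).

Token 1: literal('X'). Output: "X"
Token 2: literal('A'). Output: "XA"
Token 3: backref(off=1, len=1). Buffer before: "XA" (len 2)
  byte 1: read out[1]='A', append. Buffer now: "XAA"

Answer: A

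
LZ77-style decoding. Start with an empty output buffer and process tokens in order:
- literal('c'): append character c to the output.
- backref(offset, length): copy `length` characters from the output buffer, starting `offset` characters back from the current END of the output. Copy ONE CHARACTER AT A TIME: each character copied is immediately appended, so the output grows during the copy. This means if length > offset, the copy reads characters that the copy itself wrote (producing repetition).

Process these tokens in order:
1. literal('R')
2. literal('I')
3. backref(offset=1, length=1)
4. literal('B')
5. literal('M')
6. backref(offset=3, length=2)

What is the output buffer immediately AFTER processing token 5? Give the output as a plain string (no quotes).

Token 1: literal('R'). Output: "R"
Token 2: literal('I'). Output: "RI"
Token 3: backref(off=1, len=1). Copied 'I' from pos 1. Output: "RII"
Token 4: literal('B'). Output: "RIIB"
Token 5: literal('M'). Output: "RIIBM"

Answer: RIIBM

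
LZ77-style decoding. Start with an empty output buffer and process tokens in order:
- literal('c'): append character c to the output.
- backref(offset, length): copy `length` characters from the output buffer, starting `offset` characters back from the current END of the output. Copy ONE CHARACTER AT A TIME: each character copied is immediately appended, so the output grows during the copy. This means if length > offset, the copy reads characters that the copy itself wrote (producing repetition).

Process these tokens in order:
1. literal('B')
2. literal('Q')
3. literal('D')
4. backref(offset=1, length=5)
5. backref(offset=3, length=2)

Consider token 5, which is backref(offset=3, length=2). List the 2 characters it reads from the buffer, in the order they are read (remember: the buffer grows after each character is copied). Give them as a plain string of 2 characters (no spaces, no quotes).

Answer: DD

Derivation:
Token 1: literal('B'). Output: "B"
Token 2: literal('Q'). Output: "BQ"
Token 3: literal('D'). Output: "BQD"
Token 4: backref(off=1, len=5) (overlapping!). Copied 'DDDDD' from pos 2. Output: "BQDDDDDD"
Token 5: backref(off=3, len=2). Buffer before: "BQDDDDDD" (len 8)
  byte 1: read out[5]='D', append. Buffer now: "BQDDDDDDD"
  byte 2: read out[6]='D', append. Buffer now: "BQDDDDDDDD"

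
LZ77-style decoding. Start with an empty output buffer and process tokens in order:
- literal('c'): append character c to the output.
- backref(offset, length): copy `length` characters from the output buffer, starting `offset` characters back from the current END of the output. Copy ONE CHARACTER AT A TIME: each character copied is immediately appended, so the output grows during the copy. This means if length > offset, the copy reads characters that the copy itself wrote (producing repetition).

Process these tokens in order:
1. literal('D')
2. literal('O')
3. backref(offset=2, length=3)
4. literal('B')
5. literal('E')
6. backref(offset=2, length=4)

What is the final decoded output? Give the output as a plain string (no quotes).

Answer: DODODBEBEBE

Derivation:
Token 1: literal('D'). Output: "D"
Token 2: literal('O'). Output: "DO"
Token 3: backref(off=2, len=3) (overlapping!). Copied 'DOD' from pos 0. Output: "DODOD"
Token 4: literal('B'). Output: "DODODB"
Token 5: literal('E'). Output: "DODODBE"
Token 6: backref(off=2, len=4) (overlapping!). Copied 'BEBE' from pos 5. Output: "DODODBEBEBE"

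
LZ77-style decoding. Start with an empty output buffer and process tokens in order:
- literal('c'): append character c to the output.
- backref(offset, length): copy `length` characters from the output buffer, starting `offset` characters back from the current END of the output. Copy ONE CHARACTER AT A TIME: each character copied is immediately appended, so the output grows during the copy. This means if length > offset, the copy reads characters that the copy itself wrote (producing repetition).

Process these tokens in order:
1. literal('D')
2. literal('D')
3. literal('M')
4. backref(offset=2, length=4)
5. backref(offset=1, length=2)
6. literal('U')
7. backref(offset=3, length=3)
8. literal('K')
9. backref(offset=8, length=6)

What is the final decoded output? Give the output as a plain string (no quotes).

Token 1: literal('D'). Output: "D"
Token 2: literal('D'). Output: "DD"
Token 3: literal('M'). Output: "DDM"
Token 4: backref(off=2, len=4) (overlapping!). Copied 'DMDM' from pos 1. Output: "DDMDMDM"
Token 5: backref(off=1, len=2) (overlapping!). Copied 'MM' from pos 6. Output: "DDMDMDMMM"
Token 6: literal('U'). Output: "DDMDMDMMMU"
Token 7: backref(off=3, len=3). Copied 'MMU' from pos 7. Output: "DDMDMDMMMUMMU"
Token 8: literal('K'). Output: "DDMDMDMMMUMMUK"
Token 9: backref(off=8, len=6). Copied 'MMMUMM' from pos 6. Output: "DDMDMDMMMUMMUKMMMUMM"

Answer: DDMDMDMMMUMMUKMMMUMM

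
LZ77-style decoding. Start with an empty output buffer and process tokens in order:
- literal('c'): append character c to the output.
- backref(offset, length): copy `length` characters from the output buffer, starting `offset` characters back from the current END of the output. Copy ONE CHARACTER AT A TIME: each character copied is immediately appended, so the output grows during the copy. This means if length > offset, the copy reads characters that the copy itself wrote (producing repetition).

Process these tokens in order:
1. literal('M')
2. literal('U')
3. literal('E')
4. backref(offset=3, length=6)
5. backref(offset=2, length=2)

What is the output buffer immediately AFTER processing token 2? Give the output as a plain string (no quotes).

Token 1: literal('M'). Output: "M"
Token 2: literal('U'). Output: "MU"

Answer: MU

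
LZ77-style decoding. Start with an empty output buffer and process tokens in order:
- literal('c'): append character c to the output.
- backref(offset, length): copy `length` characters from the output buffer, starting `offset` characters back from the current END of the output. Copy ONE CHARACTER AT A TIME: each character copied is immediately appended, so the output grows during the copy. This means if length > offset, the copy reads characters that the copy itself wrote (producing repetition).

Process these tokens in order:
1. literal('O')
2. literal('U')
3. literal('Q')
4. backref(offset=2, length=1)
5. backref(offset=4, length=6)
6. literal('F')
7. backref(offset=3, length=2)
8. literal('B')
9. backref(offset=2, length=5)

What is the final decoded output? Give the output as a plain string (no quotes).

Token 1: literal('O'). Output: "O"
Token 2: literal('U'). Output: "OU"
Token 3: literal('Q'). Output: "OUQ"
Token 4: backref(off=2, len=1). Copied 'U' from pos 1. Output: "OUQU"
Token 5: backref(off=4, len=6) (overlapping!). Copied 'OUQUOU' from pos 0. Output: "OUQUOUQUOU"
Token 6: literal('F'). Output: "OUQUOUQUOUF"
Token 7: backref(off=3, len=2). Copied 'OU' from pos 8. Output: "OUQUOUQUOUFOU"
Token 8: literal('B'). Output: "OUQUOUQUOUFOUB"
Token 9: backref(off=2, len=5) (overlapping!). Copied 'UBUBU' from pos 12. Output: "OUQUOUQUOUFOUBUBUBU"

Answer: OUQUOUQUOUFOUBUBUBU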